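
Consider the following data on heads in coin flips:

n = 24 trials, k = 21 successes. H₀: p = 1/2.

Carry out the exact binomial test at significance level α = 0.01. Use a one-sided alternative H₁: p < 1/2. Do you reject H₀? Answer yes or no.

reject H₀: no

Exact binomial: n=24, k=21, p₀=1/2=0.5000
P(X≤21) from Σ C(n,i)·p₀^i·(1−p₀)^(n−i)
p-value (one-sided, H₁ less) = 0.99998
At α=0.01: p ≥ α → fail to reject H₀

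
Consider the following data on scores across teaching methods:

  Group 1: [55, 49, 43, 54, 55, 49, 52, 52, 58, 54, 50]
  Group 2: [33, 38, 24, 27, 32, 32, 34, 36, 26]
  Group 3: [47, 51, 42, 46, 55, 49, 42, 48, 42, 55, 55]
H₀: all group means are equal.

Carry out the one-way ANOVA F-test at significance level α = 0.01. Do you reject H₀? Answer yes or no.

reject H₀: yes

Group means [51.91, 31.33, 48.36], grand mean 44.677
SSB = Σnᵢ(x̄ᵢ−x̄)² = 2327.320; SSW = ΣΣ(x−x̄ᵢ)² = 611.455
MSB = 2327.320/2 = 1163.6598; MSW = 611.455/28 = 21.8377
F = MSB/MSW = 53.2868
df = (2, 28)
p-value (upper-tail) = 0.00000
At α=0.01: p < α → reject H₀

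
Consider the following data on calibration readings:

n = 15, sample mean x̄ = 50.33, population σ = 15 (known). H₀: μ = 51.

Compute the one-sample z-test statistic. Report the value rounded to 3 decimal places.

test statistic = -0.173

SE = σ/√n = 15/√15 = 3.8730
z = (x̄−μ₀)/SE = (50.33−51)/3.8730 = -0.1730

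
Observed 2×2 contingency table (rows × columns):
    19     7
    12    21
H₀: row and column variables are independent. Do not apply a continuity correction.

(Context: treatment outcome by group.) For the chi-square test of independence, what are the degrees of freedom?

degrees of freedom = 1

df = (r−1)(c−1) = (2−1)·(2−1) = 1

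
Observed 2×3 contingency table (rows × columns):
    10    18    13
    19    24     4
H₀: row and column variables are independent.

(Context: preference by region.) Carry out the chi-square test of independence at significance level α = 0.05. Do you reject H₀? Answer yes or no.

reject H₀: yes

Row totals [41, 47], col totals [29, 42, 17], n=88
χ² = (10−13.51)²/13.51 + (18−19.57)²/19.57 + (13−7.92)²/7.92 + (19−15.49)²/15.49 + (24−22.43)²/22.43 + (4−9.08)²/9.08 = 8.0433
df = 2
p-value (upper-tail) = 0.01792
At α=0.05: p < α → reject H₀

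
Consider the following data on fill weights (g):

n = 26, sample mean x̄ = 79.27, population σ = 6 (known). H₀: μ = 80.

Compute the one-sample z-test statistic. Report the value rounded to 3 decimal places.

SE = σ/√n = 6/√26 = 1.1767
z = (x̄−μ₀)/SE = (79.27−80)/1.1767 = -0.6204

test statistic = -0.620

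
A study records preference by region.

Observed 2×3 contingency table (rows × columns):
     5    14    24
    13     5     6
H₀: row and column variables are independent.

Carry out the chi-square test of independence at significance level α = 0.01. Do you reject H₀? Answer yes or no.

Row totals [43, 24], col totals [18, 19, 30], n=67
χ² = (5−11.55)²/11.55 + (14−12.19)²/12.19 + (24−19.25)²/19.25 + (13−6.45)²/6.45 + (5−6.81)²/6.81 + (6−10.75)²/10.75 = 14.3877
df = 2
p-value (upper-tail) = 0.00075
At α=0.01: p < α → reject H₀

reject H₀: yes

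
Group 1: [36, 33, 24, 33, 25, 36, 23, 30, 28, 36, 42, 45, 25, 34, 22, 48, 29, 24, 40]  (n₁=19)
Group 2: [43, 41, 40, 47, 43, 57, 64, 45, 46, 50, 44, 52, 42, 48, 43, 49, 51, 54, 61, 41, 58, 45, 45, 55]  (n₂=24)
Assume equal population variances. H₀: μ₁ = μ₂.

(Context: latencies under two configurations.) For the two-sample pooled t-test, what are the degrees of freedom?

degrees of freedom = 41

df = n₁ + n₂ − 2 = 19 + 24 − 2 = 41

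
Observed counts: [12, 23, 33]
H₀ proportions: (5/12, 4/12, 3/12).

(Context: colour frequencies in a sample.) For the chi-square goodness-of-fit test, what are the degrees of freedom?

degrees of freedom = 2

df = k − 1 = 3 − 1 = 2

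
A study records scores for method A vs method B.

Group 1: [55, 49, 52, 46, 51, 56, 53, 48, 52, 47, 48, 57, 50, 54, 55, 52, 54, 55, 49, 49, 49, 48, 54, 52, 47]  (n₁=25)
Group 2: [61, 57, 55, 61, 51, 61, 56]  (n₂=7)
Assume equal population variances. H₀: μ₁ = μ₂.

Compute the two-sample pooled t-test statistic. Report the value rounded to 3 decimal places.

test statistic = -4.330

x̄₁=51.280, s₁=3.182, n₁=25
x̄₂=57.429, s₂=3.823, n₂=7
s_p² = [24·3.182² + 6·3.823²]/30 = 11.0251
SE = √(s_p²·(1/25+1/7)) = 1.4199
t = (51.280−57.429)/1.4199 = -4.3304
df = 30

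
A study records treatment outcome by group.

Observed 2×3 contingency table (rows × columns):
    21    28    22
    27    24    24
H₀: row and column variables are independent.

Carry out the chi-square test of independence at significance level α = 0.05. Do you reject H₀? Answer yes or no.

Row totals [71, 75], col totals [48, 52, 46], n=146
χ² = (21−23.34)²/23.34 + (28−25.29)²/25.29 + (22−22.37)²/22.37 + (27−24.66)²/24.66 + (24−26.71)²/26.71 + (24−23.63)²/23.63 = 1.0358
df = 2
p-value (upper-tail) = 0.59576
At α=0.05: p ≥ α → fail to reject H₀

reject H₀: no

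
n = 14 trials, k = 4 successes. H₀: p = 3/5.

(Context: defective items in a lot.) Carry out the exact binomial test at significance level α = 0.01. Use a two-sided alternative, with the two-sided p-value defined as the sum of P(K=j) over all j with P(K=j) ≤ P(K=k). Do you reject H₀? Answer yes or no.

Exact binomial: n=14, k=4, p₀=3/5=0.6000
P(X=j) = C(n,j)·p₀^j·(1−p₀)^(n−j); p = Σ P(X=j) over j with P(X=j) ≤ P(X=4)
p-value (two-sided) = 0.02561
At α=0.01: p ≥ α → fail to reject H₀

reject H₀: no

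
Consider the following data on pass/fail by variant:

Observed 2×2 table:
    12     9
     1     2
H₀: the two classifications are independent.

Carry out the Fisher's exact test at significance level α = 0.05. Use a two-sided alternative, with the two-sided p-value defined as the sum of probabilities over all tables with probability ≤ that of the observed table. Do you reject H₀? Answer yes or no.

Margins: r₁=21, r₂=3, c₁=13, c₂=11, n=24
p_obs = C(21,12)·C(3,1)/C(24,13); sum pmf over tables with pmf ≤ p_obs
p-value (two-sided) = 0.57609
At α=0.05: p ≥ α → fail to reject H₀

reject H₀: no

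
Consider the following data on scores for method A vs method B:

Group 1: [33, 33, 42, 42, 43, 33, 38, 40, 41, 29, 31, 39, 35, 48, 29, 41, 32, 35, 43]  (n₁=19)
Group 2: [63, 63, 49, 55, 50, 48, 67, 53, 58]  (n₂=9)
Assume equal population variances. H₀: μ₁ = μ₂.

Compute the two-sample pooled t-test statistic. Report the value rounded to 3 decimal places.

x̄₁=37.211, s₁=5.442, n₁=19
x̄₂=56.222, s₂=6.906, n₂=9
s_p² = [18·5.442² + 8·6.906²]/26 = 35.1813
SE = √(s_p²·(1/19+1/9)) = 2.4001
t = (37.211−56.222)/2.4001 = -7.9211
df = 26

test statistic = -7.921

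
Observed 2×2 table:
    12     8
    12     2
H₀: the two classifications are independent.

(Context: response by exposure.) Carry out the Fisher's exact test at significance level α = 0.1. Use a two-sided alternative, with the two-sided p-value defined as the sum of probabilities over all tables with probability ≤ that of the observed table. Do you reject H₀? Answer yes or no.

reject H₀: no

Margins: r₁=20, r₂=14, c₁=24, c₂=10, n=34
p_obs = C(20,12)·C(14,12)/C(34,24); sum pmf over tables with pmf ≤ p_obs
p-value (two-sided) = 0.14126
At α=0.1: p ≥ α → fail to reject H₀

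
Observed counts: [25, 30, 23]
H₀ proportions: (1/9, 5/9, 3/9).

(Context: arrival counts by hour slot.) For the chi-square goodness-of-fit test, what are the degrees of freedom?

degrees of freedom = 2

df = k − 1 = 3 − 1 = 2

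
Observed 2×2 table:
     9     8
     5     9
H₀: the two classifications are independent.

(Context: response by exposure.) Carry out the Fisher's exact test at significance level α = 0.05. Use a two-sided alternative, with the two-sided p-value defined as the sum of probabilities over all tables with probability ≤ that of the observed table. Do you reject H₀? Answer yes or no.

Margins: r₁=17, r₂=14, c₁=14, c₂=17, n=31
p_obs = C(17,9)·C(14,5)/C(31,14); sum pmf over tables with pmf ≤ p_obs
p-value (two-sided) = 0.47301
At α=0.05: p ≥ α → fail to reject H₀

reject H₀: no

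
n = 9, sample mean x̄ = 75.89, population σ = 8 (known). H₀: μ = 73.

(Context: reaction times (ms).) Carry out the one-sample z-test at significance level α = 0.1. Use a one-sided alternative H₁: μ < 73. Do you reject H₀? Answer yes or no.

SE = σ/√n = 8/√9 = 2.6667
z = (x̄−μ₀)/SE = (75.89−73)/2.6667 = 1.0838
p-value (one-sided, H₁ less) = 0.86076
At α=0.1: p ≥ α → fail to reject H₀

reject H₀: no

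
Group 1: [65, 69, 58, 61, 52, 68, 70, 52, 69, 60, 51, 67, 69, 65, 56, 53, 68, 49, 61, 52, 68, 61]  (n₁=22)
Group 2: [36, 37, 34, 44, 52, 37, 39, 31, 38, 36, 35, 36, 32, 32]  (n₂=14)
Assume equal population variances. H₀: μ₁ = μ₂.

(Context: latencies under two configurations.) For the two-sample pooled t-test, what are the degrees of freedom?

degrees of freedom = 34

df = n₁ + n₂ − 2 = 22 + 14 − 2 = 34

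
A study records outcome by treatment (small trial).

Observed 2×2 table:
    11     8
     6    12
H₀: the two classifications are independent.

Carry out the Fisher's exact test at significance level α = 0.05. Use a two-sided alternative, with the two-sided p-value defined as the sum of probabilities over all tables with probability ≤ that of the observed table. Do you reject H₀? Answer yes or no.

Margins: r₁=19, r₂=18, c₁=17, c₂=20, n=37
p_obs = C(19,11)·C(18,6)/C(37,17); sum pmf over tables with pmf ≤ p_obs
p-value (two-sided) = 0.19136
At α=0.05: p ≥ α → fail to reject H₀

reject H₀: no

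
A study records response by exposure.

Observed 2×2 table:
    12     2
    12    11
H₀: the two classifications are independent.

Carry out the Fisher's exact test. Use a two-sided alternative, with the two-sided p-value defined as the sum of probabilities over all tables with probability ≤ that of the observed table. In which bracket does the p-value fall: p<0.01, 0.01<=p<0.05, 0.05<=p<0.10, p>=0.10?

p-value bracket: 0.05<=p<0.10

Margins: r₁=14, r₂=23, c₁=24, c₂=13, n=37
p_obs = C(14,12)·C(23,12)/C(37,24); sum pmf over tables with pmf ≤ p_obs
p-value (two-sided) = 0.07404
→ bracket: 0.05<=p<0.10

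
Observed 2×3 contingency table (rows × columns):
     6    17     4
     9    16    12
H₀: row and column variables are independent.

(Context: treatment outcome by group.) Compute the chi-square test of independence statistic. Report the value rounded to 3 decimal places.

Row totals [27, 37], col totals [15, 33, 16], n=64
χ² = (6−6.33)²/6.33 + (17−13.92)²/13.92 + (4−6.75)²/6.75 + (9−8.67)²/8.67 + (16−19.08)²/19.08 + (12−9.25)²/9.25 = 3.1446
df = 2

test statistic = 3.145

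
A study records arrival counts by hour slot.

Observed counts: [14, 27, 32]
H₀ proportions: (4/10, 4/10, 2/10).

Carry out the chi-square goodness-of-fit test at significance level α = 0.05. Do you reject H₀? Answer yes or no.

n = 73; E_i = n·p_i = [29.20, 29.20, 14.60]
χ² = (14−29.20)²/29.20 + (27−29.20)²/29.20 + (32−14.60)²/14.60 = 28.8151
df = 2
p-value (upper-tail) = 0.00000
At α=0.05: p < α → reject H₀

reject H₀: yes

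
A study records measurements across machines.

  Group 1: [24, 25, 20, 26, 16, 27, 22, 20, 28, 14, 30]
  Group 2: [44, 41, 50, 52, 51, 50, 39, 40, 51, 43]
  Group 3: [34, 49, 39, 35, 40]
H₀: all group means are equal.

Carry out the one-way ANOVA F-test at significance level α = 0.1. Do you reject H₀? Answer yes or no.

Group means [22.91, 46.10, 39.40], grand mean 35.000
SSB = Σnᵢ(x̄ᵢ−x̄)² = 2936.991; SSW = ΣΣ(x−x̄ᵢ)² = 635.009
MSB = 2936.991/2 = 1468.4955; MSW = 635.009/23 = 27.6091
F = MSB/MSW = 53.1888
df = (2, 23)
p-value (upper-tail) = 0.00000
At α=0.1: p < α → reject H₀

reject H₀: yes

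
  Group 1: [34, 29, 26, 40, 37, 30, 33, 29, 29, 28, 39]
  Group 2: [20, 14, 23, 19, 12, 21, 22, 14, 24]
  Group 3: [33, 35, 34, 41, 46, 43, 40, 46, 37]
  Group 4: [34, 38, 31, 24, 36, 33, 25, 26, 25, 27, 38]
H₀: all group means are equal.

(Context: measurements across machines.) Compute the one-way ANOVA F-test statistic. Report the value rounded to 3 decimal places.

Group means [32.18, 18.78, 39.44, 30.64], grand mean 30.375
SSB = Σnᵢ(x̄ᵢ−x̄)² = 1987.415; SSW = ΣΣ(x−x̄ᵢ)² = 873.960
MSB = 1987.415/3 = 662.4718; MSW = 873.960/36 = 24.2767
F = MSB/MSW = 27.2884
df = (3, 36)

test statistic = 27.288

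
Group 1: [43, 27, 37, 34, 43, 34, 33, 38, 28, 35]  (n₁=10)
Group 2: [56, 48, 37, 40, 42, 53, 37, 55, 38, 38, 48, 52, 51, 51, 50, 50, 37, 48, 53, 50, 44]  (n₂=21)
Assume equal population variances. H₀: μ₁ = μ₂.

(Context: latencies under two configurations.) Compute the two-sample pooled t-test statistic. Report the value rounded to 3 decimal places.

x̄₁=35.200, s₁=5.371, n₁=10
x̄₂=46.571, s₂=6.501, n₂=21
s_p² = [9·5.371² + 20·6.501²]/29 = 38.0946
SE = √(s_p²·(1/10+1/21)) = 2.3714
t = (35.200−46.571)/2.3714 = -4.7953
df = 29

test statistic = -4.795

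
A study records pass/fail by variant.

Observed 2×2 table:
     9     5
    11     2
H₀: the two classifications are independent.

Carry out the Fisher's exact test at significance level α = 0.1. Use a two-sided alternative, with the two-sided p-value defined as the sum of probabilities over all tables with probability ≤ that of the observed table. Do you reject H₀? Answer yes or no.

Margins: r₁=14, r₂=13, c₁=20, c₂=7, n=27
p_obs = C(14,9)·C(13,11)/C(27,20); sum pmf over tables with pmf ≤ p_obs
p-value (two-sided) = 0.38454
At α=0.1: p ≥ α → fail to reject H₀

reject H₀: no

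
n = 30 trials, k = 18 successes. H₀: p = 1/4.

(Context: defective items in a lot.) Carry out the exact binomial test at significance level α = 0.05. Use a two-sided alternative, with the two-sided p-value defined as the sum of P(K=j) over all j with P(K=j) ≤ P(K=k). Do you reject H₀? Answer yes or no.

Exact binomial: n=30, k=18, p₀=1/4=0.2500
P(X=j) = C(n,j)·p₀^j·(1−p₀)^(n−j); p = Σ P(X=j) over j with P(X=j) ≤ P(X=18)
p-value (two-sided) = 0.00005
At α=0.05: p < α → reject H₀

reject H₀: yes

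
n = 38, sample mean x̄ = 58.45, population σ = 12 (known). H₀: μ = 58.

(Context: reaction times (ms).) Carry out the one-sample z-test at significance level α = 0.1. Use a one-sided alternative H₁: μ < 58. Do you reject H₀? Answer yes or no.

SE = σ/√n = 12/√38 = 1.9467
z = (x̄−μ₀)/SE = (58.45−58)/1.9467 = 0.2312
p-value (one-sided, H₁ less) = 0.59141
At α=0.1: p ≥ α → fail to reject H₀

reject H₀: no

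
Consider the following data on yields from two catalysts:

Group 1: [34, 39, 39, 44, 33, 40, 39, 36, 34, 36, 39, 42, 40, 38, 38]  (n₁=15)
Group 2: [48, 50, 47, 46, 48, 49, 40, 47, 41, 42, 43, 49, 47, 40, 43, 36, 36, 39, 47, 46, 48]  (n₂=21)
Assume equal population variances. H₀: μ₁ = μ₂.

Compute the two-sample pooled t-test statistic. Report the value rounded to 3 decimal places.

x̄₁=38.067, s₁=3.035, n₁=15
x̄₂=44.381, s₂=4.330, n₂=21
s_p² = [14·3.035² + 20·4.330²]/34 = 14.8202
SE = √(s_p²·(1/15+1/21)) = 1.3014
t = (38.067−44.381)/1.3014 = -4.8518
df = 34

test statistic = -4.852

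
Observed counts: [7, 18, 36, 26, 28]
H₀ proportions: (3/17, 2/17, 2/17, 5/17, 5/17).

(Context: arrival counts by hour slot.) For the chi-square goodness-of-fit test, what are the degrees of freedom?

degrees of freedom = 4

df = k − 1 = 5 − 1 = 4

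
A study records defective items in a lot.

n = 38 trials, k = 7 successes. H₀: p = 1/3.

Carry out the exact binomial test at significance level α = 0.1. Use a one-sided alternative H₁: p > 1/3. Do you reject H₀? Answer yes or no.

Exact binomial: n=38, k=7, p₀=1/3=0.3333
P(X≥7) from Σ C(n,i)·p₀^i·(1−p₀)^(n−i)
p-value (one-sided, H₁ greater) = 0.98684
At α=0.1: p ≥ α → fail to reject H₀

reject H₀: no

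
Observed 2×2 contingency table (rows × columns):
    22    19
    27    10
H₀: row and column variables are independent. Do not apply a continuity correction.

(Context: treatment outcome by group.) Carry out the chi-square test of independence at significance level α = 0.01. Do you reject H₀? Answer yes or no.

reject H₀: no

Row totals [41, 37], col totals [49, 29], n=78
χ² = (22−25.76)²/25.76 + (19−15.24)²/15.24 + (27−23.24)²/23.24 + (10−13.76)²/13.76 = 3.1063
df = 1
p-value (upper-tail) = 0.07799
At α=0.01: p ≥ α → fail to reject H₀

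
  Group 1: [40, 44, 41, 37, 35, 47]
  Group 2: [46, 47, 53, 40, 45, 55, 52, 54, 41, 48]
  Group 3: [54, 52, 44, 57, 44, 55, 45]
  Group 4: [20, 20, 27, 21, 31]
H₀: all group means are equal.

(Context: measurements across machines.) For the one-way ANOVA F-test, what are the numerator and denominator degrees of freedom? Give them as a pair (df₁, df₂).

k = 4 groups, N = 28 total
df = (k−1, N−k) = (4−1, 28−4) = (3, 24)

degrees of freedom = [3, 24]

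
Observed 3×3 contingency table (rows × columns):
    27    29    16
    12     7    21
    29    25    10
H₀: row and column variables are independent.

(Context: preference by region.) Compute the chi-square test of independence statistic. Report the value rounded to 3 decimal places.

Row totals [72, 40, 64], col totals [68, 61, 47], n=176
χ² = (27−27.82)²/27.82 + (29−24.95)²/24.95 + (16−19.23)²/19.23 + (12−15.45)²/15.45 + (7−13.86)²/13.86 + (21−10.68)²/10.68 + (29−24.73)²/24.73 + (25−22.18)²/22.18 + (10−17.09)²/17.09 = 19.3971
df = 4

test statistic = 19.397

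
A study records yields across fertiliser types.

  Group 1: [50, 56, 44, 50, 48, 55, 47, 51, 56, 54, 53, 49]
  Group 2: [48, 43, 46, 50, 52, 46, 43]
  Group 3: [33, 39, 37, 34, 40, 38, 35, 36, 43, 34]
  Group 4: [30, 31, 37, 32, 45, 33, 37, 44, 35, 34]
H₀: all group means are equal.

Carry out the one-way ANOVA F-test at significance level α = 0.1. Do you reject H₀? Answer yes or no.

reject H₀: yes

Group means [51.08, 46.86, 36.90, 35.80], grand mean 42.769
SSB = Σnᵢ(x̄ᵢ−x̄)² = 1776.649; SSW = ΣΣ(x−x̄ᵢ)² = 554.274
MSB = 1776.649/3 = 592.2164; MSW = 554.274/35 = 15.8364
F = MSB/MSW = 37.3959
df = (3, 35)
p-value (upper-tail) = 0.00000
At α=0.1: p < α → reject H₀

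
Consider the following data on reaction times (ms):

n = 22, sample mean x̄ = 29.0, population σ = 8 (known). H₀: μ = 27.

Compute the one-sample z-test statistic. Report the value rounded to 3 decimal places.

test statistic = 1.173

SE = σ/√n = 8/√22 = 1.7056
z = (x̄−μ₀)/SE = (29.0−27)/1.7056 = 1.1726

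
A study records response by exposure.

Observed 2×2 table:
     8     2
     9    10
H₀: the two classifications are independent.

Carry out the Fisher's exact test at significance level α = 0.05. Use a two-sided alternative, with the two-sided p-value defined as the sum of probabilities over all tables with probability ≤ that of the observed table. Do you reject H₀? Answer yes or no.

reject H₀: no

Margins: r₁=10, r₂=19, c₁=17, c₂=12, n=29
p_obs = C(10,8)·C(19,9)/C(29,17); sum pmf over tables with pmf ≤ p_obs
p-value (two-sided) = 0.12608
At α=0.05: p ≥ α → fail to reject H₀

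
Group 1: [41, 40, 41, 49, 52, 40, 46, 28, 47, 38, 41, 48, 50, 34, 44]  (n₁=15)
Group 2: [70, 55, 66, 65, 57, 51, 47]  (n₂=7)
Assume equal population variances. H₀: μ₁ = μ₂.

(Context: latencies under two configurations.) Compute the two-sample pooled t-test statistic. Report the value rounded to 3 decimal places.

test statistic = -4.956

x̄₁=42.600, s₁=6.412, n₁=15
x̄₂=58.714, s₂=8.499, n₂=7
s_p² = [14·6.412² + 6·8.499²]/20 = 50.4514
SE = √(s_p²·(1/15+1/7)) = 3.2513
t = (42.600−58.714)/3.2513 = -4.9563
df = 20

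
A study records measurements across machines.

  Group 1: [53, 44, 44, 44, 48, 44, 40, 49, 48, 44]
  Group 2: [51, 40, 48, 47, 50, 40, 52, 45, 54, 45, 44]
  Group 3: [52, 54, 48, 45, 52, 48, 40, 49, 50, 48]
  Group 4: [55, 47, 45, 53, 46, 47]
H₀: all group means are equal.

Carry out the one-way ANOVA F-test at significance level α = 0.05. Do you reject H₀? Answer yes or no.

Group means [45.80, 46.91, 48.60, 48.83], grand mean 47.378
SSB = Σnᵢ(x̄ᵢ−x̄)² = 54.960; SSW = ΣΣ(x−x̄ᵢ)² = 563.742
MSB = 54.960/3 = 18.3201; MSW = 563.742/33 = 17.0831
F = MSB/MSW = 1.0724
df = (3, 33)
p-value (upper-tail) = 0.37416
At α=0.05: p ≥ α → fail to reject H₀

reject H₀: no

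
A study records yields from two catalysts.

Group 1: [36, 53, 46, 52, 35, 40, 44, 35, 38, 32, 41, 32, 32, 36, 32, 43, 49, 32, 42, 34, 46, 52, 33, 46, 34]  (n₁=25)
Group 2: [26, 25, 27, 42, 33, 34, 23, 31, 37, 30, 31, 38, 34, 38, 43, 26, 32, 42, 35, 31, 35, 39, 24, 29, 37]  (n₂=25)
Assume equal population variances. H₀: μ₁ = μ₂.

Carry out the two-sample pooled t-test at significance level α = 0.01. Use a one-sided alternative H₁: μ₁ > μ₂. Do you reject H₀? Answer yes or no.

reject H₀: yes

x̄₁=39.800, s₁=7.077, n₁=25
x̄₂=32.880, s₂=5.797, n₂=25
s_p² = [24·7.077² + 24·5.797²]/48 = 41.8467
SE = √(s_p²·(1/25+1/25)) = 1.8297
t = (39.800−32.880)/1.8297 = 3.7821
df = 48
p-value (one-sided, H₁ greater) = 0.00022
At α=0.01: p < α → reject H₀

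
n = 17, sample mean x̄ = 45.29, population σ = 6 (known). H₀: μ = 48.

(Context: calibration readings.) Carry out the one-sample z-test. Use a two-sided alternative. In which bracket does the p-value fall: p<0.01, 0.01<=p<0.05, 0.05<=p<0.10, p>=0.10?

p-value bracket: 0.05<=p<0.10

SE = σ/√n = 6/√17 = 1.4552
z = (x̄−μ₀)/SE = (45.29−48)/1.4552 = -1.8623
p-value (two-sided) = 0.06257
→ bracket: 0.05<=p<0.10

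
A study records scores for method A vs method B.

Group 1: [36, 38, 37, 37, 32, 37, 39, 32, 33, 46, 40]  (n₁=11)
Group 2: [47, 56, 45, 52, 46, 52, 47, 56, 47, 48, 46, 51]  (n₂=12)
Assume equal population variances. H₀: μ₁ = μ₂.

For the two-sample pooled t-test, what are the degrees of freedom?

df = n₁ + n₂ − 2 = 11 + 12 − 2 = 21

degrees of freedom = 21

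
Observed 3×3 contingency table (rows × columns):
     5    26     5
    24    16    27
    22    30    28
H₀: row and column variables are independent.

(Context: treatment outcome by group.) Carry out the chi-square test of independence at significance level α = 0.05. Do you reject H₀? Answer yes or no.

Row totals [36, 67, 80], col totals [51, 72, 60], n=183
χ² = (5−10.03)²/10.03 + (26−14.16)²/14.16 + (5−11.80)²/11.80 + (24−18.67)²/18.67 + (16−26.36)²/26.36 + (27−21.97)²/21.97 + (22−22.30)²/22.30 + (30−31.48)²/31.48 + (28−26.23)²/26.23 = 23.2747
df = 4
p-value (upper-tail) = 0.00011
At α=0.05: p < α → reject H₀

reject H₀: yes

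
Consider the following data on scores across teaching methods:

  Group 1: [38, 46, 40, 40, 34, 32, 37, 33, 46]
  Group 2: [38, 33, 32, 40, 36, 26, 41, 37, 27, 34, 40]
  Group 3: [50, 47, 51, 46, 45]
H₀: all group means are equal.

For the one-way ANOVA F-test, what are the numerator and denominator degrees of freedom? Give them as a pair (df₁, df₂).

degrees of freedom = [2, 22]

k = 3 groups, N = 25 total
df = (k−1, N−k) = (3−1, 25−3) = (2, 22)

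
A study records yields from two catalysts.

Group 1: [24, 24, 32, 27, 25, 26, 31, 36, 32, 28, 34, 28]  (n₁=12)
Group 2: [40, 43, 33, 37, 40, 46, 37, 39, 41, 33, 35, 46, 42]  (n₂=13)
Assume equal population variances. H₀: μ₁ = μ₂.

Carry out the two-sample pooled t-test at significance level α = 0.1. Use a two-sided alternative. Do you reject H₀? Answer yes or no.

x̄₁=28.917, s₁=4.010, n₁=12
x̄₂=39.385, s₂=4.312, n₂=13
s_p² = [11·4.010² + 12·4.312²]/23 = 17.3910
SE = √(s_p²·(1/12+1/13)) = 1.6694
t = (28.917−39.385)/1.6694 = -6.2703
df = 23
p-value (two-sided) = 0.00000
At α=0.1: p < α → reject H₀

reject H₀: yes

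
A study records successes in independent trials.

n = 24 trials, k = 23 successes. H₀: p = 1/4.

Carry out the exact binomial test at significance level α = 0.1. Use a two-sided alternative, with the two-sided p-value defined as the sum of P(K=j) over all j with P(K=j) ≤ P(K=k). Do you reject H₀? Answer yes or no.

reject H₀: yes

Exact binomial: n=24, k=23, p₀=1/4=0.2500
P(X=j) = C(n,j)·p₀^j·(1−p₀)^(n−j); p = Σ P(X=j) over j with P(X=j) ≤ P(X=23)
p-value (two-sided) = 0.00000
At α=0.1: p < α → reject H₀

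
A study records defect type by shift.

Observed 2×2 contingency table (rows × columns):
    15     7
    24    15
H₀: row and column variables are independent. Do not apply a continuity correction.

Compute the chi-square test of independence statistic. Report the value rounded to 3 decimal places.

Row totals [22, 39], col totals [39, 22], n=61
χ² = (15−14.07)²/14.07 + (7−7.93)²/7.93 + (24−24.93)²/24.93 + (15−14.07)²/14.07 = 0.2692
df = 1

test statistic = 0.269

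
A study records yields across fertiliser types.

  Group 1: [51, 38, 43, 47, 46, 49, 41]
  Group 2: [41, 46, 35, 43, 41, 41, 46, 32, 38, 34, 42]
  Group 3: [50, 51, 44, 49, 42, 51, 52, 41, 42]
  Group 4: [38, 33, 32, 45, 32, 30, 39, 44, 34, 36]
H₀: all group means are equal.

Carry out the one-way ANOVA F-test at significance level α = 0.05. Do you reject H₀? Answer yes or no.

reject H₀: yes

Group means [45.00, 39.91, 46.89, 36.30], grand mean 41.595
SSB = Σnᵢ(x̄ᵢ−x̄)² = 645.021; SSW = ΣΣ(x−x̄ᵢ)² = 745.898
MSB = 645.021/3 = 215.0070; MSW = 745.898/33 = 22.6030
F = MSB/MSW = 9.5123
df = (3, 33)
p-value (upper-tail) = 0.00011
At α=0.05: p < α → reject H₀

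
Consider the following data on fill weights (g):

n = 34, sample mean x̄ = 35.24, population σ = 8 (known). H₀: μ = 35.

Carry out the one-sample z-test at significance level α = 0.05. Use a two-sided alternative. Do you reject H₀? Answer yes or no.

SE = σ/√n = 8/√34 = 1.3720
z = (x̄−μ₀)/SE = (35.24−35)/1.3720 = 0.1749
p-value (two-sided) = 0.86114
At α=0.05: p ≥ α → fail to reject H₀

reject H₀: no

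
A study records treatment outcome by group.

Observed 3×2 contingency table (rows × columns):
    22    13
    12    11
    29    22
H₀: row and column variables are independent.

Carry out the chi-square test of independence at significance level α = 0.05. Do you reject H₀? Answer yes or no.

Row totals [35, 23, 51], col totals [63, 46], n=109
χ² = (22−20.23)²/20.23 + (13−14.77)²/14.77 + (12−13.29)²/13.29 + (11−9.71)²/9.71 + (29−29.48)²/29.48 + (22−21.52)²/21.52 = 0.6838
df = 2
p-value (upper-tail) = 0.71042
At α=0.05: p ≥ α → fail to reject H₀

reject H₀: no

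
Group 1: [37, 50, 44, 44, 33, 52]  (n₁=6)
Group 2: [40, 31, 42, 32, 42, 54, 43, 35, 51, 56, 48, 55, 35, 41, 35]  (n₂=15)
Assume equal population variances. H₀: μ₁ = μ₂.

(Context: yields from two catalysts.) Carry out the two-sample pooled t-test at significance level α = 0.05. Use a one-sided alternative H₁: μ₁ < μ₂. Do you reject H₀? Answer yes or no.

reject H₀: no

x̄₁=43.333, s₁=7.312, n₁=6
x̄₂=42.667, s₂=8.423, n₂=15
s_p² = [5·7.312² + 14·8.423²]/19 = 66.3509
SE = √(s_p²·(1/6+1/15)) = 3.9347
t = (43.333−42.667)/3.9347 = 0.1694
df = 19
p-value (one-sided, H₁ less) = 0.56638
At α=0.05: p ≥ α → fail to reject H₀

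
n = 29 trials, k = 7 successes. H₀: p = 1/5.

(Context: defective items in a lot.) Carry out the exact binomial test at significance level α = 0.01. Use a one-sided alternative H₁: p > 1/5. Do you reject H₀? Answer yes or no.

Exact binomial: n=29, k=7, p₀=1/5=0.2000
P(X≥7) from Σ C(n,i)·p₀^i·(1−p₀)^(n−i)
p-value (one-sided, H₁ greater) = 0.35714
At α=0.01: p ≥ α → fail to reject H₀

reject H₀: no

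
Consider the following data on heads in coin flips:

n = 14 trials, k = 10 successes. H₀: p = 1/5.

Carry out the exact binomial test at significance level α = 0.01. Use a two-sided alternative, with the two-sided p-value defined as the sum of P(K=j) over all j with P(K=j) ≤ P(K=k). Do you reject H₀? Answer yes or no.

Exact binomial: n=14, k=10, p₀=1/5=0.2000
P(X=j) = C(n,j)·p₀^j·(1−p₀)^(n−j); p = Σ P(X=j) over j with P(X=j) ≤ P(X=10)
p-value (two-sided) = 0.00005
At α=0.01: p < α → reject H₀

reject H₀: yes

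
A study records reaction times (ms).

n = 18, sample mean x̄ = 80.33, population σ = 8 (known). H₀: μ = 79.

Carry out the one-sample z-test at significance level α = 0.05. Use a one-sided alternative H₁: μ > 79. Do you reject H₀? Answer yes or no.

reject H₀: no

SE = σ/√n = 8/√18 = 1.8856
z = (x̄−μ₀)/SE = (80.33−79)/1.8856 = 0.7053
p-value (one-sided, H₁ greater) = 0.24030
At α=0.05: p ≥ α → fail to reject H₀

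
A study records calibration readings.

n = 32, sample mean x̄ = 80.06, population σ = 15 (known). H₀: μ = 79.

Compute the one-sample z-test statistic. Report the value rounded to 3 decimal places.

test statistic = 0.400

SE = σ/√n = 15/√32 = 2.6517
z = (x̄−μ₀)/SE = (80.06−79)/2.6517 = 0.3998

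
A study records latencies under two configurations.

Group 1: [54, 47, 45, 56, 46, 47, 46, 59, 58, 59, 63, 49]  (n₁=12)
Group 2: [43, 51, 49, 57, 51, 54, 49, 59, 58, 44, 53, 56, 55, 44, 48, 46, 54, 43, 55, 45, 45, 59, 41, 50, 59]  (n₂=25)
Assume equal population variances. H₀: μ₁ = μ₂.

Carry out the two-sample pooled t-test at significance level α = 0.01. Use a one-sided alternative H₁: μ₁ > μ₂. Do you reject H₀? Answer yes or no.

x̄₁=52.417, s₁=6.417, n₁=12
x̄₂=50.720, s₂=5.756, n₂=25
s_p² = [11·6.417² + 24·5.756²]/35 = 35.6559
SE = √(s_p²·(1/12+1/25)) = 2.0970
t = (52.417−50.720)/2.0970 = 0.8091
df = 35
p-value (one-sided, H₁ greater) = 0.21197
At α=0.01: p ≥ α → fail to reject H₀

reject H₀: no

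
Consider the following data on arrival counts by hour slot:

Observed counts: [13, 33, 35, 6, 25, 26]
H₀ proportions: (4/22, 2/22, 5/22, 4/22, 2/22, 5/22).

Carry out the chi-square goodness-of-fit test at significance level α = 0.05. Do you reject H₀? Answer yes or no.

n = 138; E_i = n·p_i = [25.09, 12.55, 31.36, 25.09, 12.55, 31.36]
χ² = (13−25.09)²/25.09 + (33−12.55)²/12.55 + (35−31.36)²/31.36 + (6−25.09)²/25.09 + (25−12.55)²/12.55 + (26−31.36)²/31.36 = 67.4051
df = 5
p-value (upper-tail) = 0.00000
At α=0.05: p < α → reject H₀

reject H₀: yes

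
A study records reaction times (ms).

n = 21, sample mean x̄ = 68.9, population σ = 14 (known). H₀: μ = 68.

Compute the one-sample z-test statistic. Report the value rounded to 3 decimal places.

SE = σ/√n = 14/√21 = 3.0551
z = (x̄−μ₀)/SE = (68.9−68)/3.0551 = 0.2946

test statistic = 0.295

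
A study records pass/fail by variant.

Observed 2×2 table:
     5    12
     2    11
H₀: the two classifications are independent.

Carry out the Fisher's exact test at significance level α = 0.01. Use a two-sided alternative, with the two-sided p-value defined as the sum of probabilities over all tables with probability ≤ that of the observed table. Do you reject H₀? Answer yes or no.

Margins: r₁=17, r₂=13, c₁=7, c₂=23, n=30
p_obs = C(17,5)·C(13,2)/C(30,7); sum pmf over tables with pmf ≤ p_obs
p-value (two-sided) = 0.42682
At α=0.01: p ≥ α → fail to reject H₀

reject H₀: no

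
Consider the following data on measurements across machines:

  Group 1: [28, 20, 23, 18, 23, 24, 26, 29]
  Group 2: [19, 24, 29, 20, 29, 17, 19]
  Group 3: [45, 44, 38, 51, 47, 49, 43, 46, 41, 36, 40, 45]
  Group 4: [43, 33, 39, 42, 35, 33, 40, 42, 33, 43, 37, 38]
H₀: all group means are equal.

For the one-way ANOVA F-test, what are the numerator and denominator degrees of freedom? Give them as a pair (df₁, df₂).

degrees of freedom = [3, 35]

k = 4 groups, N = 39 total
df = (k−1, N−k) = (4−1, 39−4) = (3, 35)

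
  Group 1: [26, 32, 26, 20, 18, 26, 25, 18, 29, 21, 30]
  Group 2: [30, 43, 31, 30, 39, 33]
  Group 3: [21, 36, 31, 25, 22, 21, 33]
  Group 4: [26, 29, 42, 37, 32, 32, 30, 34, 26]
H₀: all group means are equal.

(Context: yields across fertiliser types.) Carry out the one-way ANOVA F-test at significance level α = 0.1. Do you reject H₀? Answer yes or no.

Group means [24.64, 34.33, 27.00, 32.00], grand mean 28.909
SSB = Σnᵢ(x̄ᵢ−x̄)² = 488.848; SSW = ΣΣ(x−x̄ᵢ)² = 825.879
MSB = 488.848/3 = 162.9495; MSW = 825.879/29 = 28.4786
F = MSB/MSW = 5.7218
df = (3, 29)
p-value (upper-tail) = 0.00334
At α=0.1: p < α → reject H₀

reject H₀: yes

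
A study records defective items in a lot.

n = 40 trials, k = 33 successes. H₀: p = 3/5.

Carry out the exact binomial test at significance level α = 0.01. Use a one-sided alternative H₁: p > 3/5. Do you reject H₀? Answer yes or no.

reject H₀: yes

Exact binomial: n=40, k=33, p₀=3/5=0.6000
P(X≥33) from Σ C(n,i)·p₀^i·(1−p₀)^(n−i)
p-value (one-sided, H₁ greater) = 0.00205
At α=0.01: p < α → reject H₀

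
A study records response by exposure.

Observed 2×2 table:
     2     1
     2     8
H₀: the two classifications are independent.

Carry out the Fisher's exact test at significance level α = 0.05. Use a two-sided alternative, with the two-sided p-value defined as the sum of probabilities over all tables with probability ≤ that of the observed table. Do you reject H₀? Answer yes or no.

Margins: r₁=3, r₂=10, c₁=4, c₂=9, n=13
p_obs = C(3,2)·C(10,2)/C(13,4); sum pmf over tables with pmf ≤ p_obs
p-value (two-sided) = 0.20280
At α=0.05: p ≥ α → fail to reject H₀

reject H₀: no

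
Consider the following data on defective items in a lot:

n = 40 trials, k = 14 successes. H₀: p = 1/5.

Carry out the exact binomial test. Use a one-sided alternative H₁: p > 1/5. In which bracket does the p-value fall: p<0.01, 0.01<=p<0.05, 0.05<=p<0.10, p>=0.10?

p-value bracket: 0.01<=p<0.05

Exact binomial: n=40, k=14, p₀=1/5=0.2000
P(X≥14) from Σ C(n,i)·p₀^i·(1−p₀)^(n−i)
p-value (one-sided, H₁ greater) = 0.01941
→ bracket: 0.01<=p<0.05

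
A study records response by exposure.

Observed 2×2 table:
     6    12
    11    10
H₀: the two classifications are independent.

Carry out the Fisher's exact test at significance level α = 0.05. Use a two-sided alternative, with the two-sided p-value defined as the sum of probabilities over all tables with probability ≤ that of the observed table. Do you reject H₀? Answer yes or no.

reject H₀: no

Margins: r₁=18, r₂=21, c₁=17, c₂=22, n=39
p_obs = C(18,6)·C(21,11)/C(39,17); sum pmf over tables with pmf ≤ p_obs
p-value (two-sided) = 0.33400
At α=0.05: p ≥ α → fail to reject H₀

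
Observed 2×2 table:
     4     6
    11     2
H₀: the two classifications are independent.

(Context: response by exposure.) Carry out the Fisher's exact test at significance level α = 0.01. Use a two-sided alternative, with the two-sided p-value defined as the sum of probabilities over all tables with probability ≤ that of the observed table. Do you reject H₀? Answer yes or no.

Margins: r₁=10, r₂=13, c₁=15, c₂=8, n=23
p_obs = C(10,4)·C(13,11)/C(23,15); sum pmf over tables with pmf ≤ p_obs
p-value (two-sided) = 0.03931
At α=0.01: p ≥ α → fail to reject H₀

reject H₀: no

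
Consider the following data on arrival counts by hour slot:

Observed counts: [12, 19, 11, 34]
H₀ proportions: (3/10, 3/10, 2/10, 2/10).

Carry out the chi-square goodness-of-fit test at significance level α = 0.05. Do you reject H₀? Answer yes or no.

reject H₀: yes

n = 76; E_i = n·p_i = [22.80, 22.80, 15.20, 15.20]
χ² = (12−22.80)²/22.80 + (19−22.80)²/22.80 + (11−15.20)²/15.20 + (34−15.20)²/15.20 = 30.1623
df = 3
p-value (upper-tail) = 0.00000
At α=0.05: p < α → reject H₀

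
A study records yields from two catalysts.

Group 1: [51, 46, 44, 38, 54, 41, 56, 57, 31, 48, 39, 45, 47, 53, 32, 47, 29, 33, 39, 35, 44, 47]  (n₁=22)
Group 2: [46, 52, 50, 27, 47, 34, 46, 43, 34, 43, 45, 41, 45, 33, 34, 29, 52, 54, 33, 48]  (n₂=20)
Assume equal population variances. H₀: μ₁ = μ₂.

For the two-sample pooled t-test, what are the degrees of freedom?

degrees of freedom = 40

df = n₁ + n₂ − 2 = 22 + 20 − 2 = 40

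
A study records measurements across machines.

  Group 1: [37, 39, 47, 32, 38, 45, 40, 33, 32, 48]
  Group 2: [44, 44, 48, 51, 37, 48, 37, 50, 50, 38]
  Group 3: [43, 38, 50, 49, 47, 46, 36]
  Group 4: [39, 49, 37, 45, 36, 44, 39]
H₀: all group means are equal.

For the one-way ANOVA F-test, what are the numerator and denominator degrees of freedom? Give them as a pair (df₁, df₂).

degrees of freedom = [3, 30]

k = 4 groups, N = 34 total
df = (k−1, N−k) = (4−1, 34−4) = (3, 30)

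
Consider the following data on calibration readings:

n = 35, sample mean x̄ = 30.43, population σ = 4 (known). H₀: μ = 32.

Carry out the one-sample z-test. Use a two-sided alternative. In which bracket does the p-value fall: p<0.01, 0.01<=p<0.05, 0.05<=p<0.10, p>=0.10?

SE = σ/√n = 4/√35 = 0.6761
z = (x̄−μ₀)/SE = (30.43−32)/0.6761 = -2.3221
p-value (two-sided) = 0.02023
→ bracket: 0.01<=p<0.05

p-value bracket: 0.01<=p<0.05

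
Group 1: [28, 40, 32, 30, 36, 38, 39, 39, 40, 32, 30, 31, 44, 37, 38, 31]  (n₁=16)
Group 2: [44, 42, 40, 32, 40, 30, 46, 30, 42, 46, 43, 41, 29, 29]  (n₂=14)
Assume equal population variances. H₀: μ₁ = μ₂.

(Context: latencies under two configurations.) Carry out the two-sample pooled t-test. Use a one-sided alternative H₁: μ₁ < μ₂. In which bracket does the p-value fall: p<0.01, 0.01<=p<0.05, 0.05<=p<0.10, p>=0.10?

x̄₁=35.312, s₁=4.715, n₁=16
x̄₂=38.143, s₂=6.585, n₂=14
s_p² = [15·4.715² + 13·6.585²]/28 = 32.0411
SE = √(s_p²·(1/16+1/14)) = 2.0715
t = (35.312−38.143)/2.0715 = -1.3663
df = 28
p-value (one-sided, H₁ less) = 0.09136
→ bracket: 0.05<=p<0.10

p-value bracket: 0.05<=p<0.10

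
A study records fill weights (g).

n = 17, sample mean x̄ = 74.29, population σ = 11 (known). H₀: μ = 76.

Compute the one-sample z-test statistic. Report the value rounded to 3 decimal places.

test statistic = -0.641

SE = σ/√n = 11/√17 = 2.6679
z = (x̄−μ₀)/SE = (74.29−76)/2.6679 = -0.6410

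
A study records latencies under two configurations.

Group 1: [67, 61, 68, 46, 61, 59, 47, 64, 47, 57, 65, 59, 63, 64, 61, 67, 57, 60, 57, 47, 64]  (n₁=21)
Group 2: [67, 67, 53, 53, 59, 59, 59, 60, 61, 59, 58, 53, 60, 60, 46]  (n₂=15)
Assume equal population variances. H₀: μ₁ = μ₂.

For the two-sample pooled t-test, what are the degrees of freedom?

degrees of freedom = 34

df = n₁ + n₂ − 2 = 21 + 15 − 2 = 34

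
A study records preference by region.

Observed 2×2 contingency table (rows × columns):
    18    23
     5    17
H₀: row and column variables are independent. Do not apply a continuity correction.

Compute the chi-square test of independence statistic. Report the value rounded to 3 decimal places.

Row totals [41, 22], col totals [23, 40], n=63
χ² = (18−14.97)²/14.97 + (23−26.03)²/26.03 + (5−8.03)²/8.03 + (17−13.97)²/13.97 = 2.7696
df = 1

test statistic = 2.770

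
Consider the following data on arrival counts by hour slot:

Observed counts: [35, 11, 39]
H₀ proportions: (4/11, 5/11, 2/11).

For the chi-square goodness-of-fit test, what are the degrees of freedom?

degrees of freedom = 2

df = k − 1 = 3 − 1 = 2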